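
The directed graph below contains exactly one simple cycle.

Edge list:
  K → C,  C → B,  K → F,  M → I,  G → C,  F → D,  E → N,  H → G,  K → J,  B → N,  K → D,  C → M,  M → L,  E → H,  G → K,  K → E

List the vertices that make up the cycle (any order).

E, G, H, K

DFS with gray/black marking from H:
H gray
  G gray
    C gray
      B gray
        N gray
        N black
      B black
      M gray
        I gray
        I black
        L gray
        L black
      M black
    C black
    K gray
      D gray
      D black
      E gray
        E→N: N black — skip
        E→H: H is gray → back edge
Back edge closes the cycle H → G → K → E → H; its vertices are {E, G, H, K}.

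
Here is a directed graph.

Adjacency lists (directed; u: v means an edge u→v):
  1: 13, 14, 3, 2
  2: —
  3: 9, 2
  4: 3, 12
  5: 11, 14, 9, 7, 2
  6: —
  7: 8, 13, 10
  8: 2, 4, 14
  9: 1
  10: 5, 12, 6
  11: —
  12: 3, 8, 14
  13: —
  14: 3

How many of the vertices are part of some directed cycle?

A vertex is on a directed cycle iff it belongs to a strongly connected component of size ≥ 2 (or has a self-loop).
The vertices on cycles are {1, 3, 4, 5, 7, 8, 9, 10, 12, 14} — 10 in total.

10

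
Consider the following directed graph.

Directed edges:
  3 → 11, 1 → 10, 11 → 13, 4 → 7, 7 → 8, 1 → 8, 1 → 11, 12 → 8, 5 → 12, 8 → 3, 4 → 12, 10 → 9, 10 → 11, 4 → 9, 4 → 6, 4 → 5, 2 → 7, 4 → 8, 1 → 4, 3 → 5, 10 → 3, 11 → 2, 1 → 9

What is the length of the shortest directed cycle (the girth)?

For each vertex v, BFS finds the shortest path from v back to v.
The shortest such closed walk is 12 → 8 → 3 → 5 → 12, length 4.

4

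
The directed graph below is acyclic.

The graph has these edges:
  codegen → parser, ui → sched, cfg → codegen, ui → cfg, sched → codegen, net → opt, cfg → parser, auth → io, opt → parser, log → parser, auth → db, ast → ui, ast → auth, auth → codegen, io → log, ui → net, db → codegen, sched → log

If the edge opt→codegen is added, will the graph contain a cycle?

Adding opt→codegen creates a cycle iff codegen can already reach opt.
Explore from codegen: no path reaches opt. The graph stays acyclic.

No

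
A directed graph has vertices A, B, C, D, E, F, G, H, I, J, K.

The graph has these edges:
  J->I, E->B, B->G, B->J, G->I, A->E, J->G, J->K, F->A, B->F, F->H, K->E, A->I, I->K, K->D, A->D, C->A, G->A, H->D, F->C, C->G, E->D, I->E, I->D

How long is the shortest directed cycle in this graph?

4

For each vertex v, BFS finds the shortest path from v back to v.
The shortest such closed walk is B → G → A → E → B, length 4.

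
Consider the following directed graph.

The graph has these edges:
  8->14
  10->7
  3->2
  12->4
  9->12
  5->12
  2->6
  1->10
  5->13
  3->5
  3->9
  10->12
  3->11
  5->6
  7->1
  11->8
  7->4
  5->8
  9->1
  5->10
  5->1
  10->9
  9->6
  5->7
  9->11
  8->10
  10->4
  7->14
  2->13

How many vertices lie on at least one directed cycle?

A vertex is on a directed cycle iff it belongs to a strongly connected component of size ≥ 2 (or has a self-loop).
The vertices on cycles are {1, 7, 8, 9, 10, 11} — 6 in total.

6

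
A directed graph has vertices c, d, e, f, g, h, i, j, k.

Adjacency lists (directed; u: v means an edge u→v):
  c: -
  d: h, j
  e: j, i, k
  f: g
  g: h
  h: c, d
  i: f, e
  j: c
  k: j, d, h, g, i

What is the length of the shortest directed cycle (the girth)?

2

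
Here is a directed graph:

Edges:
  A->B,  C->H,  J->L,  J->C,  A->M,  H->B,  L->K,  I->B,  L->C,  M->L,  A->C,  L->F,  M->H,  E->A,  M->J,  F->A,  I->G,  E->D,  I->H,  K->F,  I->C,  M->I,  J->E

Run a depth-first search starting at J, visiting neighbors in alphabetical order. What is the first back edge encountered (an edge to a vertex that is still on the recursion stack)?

DFS from J (visiting neighbors in alphabetical order); mark gray on enter, black on exit:
J gray
  C gray
    H gray
      B gray
      B black
    H black
  C black
  E gray
    A gray
      A→B: B black — skip
      A→C: C black — skip
      M gray
        M→H: H black — skip
        I gray
          I→B: B black — skip
          I→C: C black — skip
          G gray
          G black
          I→H: H black — skip
        I black
        M→J: J is gray → back edge
First back edge: M → J.

M→J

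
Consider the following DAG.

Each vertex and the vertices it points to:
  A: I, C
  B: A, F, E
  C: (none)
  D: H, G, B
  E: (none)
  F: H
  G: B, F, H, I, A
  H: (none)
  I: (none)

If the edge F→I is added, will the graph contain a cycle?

Adding F→I creates a cycle iff I can already reach F.
Explore from I: no path reaches F. The graph stays acyclic.

No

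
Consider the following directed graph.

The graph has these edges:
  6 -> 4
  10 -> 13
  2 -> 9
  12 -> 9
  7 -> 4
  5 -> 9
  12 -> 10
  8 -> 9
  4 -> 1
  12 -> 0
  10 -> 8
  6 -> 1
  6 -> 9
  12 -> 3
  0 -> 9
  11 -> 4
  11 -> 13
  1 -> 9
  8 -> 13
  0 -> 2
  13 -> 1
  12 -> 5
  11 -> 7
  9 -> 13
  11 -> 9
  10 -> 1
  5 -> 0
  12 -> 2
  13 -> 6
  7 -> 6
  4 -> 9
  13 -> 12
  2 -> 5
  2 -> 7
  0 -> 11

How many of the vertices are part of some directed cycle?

13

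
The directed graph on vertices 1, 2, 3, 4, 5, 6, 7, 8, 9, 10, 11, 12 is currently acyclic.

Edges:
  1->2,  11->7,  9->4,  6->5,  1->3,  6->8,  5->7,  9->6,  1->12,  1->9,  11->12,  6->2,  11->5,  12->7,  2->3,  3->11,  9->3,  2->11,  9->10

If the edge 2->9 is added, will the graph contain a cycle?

Adding 2→9 creates a cycle iff 9 can already reach 2.
Path from 9: 9 → 6 → 2.
So 9 → … → 2 → 9 is a cycle.

Yes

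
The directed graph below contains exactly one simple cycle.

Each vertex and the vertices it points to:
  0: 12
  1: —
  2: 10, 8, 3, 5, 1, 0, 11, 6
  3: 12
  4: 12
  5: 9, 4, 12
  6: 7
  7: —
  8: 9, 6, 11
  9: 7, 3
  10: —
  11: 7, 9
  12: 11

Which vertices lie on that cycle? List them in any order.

3, 9, 11, 12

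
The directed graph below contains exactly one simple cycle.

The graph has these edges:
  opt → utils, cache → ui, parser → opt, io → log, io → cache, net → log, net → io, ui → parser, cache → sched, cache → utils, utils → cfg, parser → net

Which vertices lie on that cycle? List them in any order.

io, ui, net, cache, parser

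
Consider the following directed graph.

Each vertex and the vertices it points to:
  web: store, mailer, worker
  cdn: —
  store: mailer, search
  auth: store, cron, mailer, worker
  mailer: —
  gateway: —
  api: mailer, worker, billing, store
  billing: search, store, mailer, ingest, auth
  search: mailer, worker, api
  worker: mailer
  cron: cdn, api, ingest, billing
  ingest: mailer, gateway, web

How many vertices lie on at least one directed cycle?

8

A vertex is on a directed cycle iff it belongs to a strongly connected component of size ≥ 2 (or has a self-loop).
The vertices on cycles are {api, web, auth, cron, store, ingest, search, billing} — 8 in total.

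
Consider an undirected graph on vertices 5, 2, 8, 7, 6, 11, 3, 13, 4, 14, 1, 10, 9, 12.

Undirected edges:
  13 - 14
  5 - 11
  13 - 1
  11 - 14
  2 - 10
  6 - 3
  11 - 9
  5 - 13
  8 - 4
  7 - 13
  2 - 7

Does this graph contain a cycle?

Yes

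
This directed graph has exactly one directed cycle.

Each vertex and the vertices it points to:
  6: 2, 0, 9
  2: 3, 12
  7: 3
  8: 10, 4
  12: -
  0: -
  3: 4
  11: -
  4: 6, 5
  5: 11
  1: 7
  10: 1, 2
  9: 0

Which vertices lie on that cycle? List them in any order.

DFS with gray/black marking from 4:
4 gray
  6 gray
    2 gray
      3 gray
        3→4: 4 is gray → back edge
Back edge closes the cycle 4 → 6 → 2 → 3 → 4; its vertices are {2, 3, 4, 6}.

2, 3, 4, 6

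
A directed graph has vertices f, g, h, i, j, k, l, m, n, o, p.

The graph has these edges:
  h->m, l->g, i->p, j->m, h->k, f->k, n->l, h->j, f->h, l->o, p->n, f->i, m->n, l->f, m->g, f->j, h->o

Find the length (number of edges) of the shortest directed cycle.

For each vertex v, BFS finds the shortest path from v back to v.
The shortest such closed walk is n → l → f → i → p → n, length 5.

5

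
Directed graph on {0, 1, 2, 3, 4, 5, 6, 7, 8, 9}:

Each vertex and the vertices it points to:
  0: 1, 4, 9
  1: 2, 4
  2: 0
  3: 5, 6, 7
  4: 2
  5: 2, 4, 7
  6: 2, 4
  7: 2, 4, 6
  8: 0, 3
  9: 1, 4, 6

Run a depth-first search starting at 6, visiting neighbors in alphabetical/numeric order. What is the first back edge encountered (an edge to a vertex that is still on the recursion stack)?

1->2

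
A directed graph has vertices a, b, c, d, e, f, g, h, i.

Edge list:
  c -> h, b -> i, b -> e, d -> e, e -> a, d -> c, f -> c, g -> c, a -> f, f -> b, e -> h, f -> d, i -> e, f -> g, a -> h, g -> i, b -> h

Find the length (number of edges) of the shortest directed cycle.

For each vertex v, BFS finds the shortest path from v back to v.
The shortest such closed walk is f → d → e → a → f, length 4.

4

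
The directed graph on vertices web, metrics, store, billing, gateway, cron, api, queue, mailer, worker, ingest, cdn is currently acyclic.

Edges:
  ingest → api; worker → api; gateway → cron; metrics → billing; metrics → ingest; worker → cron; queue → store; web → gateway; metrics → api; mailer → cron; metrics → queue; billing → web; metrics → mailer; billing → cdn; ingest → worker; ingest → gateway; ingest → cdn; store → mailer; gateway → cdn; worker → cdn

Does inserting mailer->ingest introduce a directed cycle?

No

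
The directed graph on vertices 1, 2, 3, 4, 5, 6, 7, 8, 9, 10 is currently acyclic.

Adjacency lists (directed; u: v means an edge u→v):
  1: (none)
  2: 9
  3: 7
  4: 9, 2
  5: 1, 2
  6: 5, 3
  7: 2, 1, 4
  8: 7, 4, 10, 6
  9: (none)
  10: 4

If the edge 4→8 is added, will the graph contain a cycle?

Adding 4→8 creates a cycle iff 8 can already reach 4.
Path from 8: 8 → 4.
So 8 → … → 4 → 8 is a cycle.

Yes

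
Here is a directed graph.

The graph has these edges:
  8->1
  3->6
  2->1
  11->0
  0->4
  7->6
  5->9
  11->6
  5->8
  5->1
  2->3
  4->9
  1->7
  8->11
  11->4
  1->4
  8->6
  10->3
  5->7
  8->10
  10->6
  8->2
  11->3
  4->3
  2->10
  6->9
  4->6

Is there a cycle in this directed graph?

No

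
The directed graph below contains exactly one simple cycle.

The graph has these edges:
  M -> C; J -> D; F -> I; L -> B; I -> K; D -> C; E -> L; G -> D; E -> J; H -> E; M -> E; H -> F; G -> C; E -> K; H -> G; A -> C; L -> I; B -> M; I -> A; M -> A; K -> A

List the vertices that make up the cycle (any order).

DFS with gray/black marking from E:
E gray
  K gray
    A gray
      C gray
      C black
    A black
  K black
  L gray
    B gray
      M gray
        M→A: A black — skip
        M→C: C black — skip
        M→E: E is gray → back edge
Back edge closes the cycle E → L → B → M → E; its vertices are {B, E, L, M}.

B, E, L, M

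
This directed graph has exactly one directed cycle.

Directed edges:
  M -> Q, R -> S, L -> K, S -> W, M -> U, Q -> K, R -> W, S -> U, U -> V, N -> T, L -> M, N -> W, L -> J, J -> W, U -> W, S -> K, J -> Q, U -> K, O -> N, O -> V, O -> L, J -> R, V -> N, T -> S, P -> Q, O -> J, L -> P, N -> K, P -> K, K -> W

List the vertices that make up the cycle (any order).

N, S, T, U, V

DFS with gray/black marking from V:
V gray
  N gray
    K gray
      W gray
      W black
    K black
    N→W: W black — skip
    T gray
      S gray
        S→W: W black — skip
        S→K: K black — skip
        U gray
          U→W: W black — skip
          U→K: K black — skip
          U→V: V is gray → back edge
Back edge closes the cycle V → N → T → S → U → V; its vertices are {N, S, T, U, V}.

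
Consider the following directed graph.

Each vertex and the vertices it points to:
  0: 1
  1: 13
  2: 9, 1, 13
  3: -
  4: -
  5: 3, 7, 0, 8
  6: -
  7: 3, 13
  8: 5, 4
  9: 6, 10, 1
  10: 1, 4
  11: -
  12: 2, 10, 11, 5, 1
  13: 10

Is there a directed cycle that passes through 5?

5 is on a cycle iff 5 can reach itself via ≥1 edge.
5 → 8 → 5 — yes.

Yes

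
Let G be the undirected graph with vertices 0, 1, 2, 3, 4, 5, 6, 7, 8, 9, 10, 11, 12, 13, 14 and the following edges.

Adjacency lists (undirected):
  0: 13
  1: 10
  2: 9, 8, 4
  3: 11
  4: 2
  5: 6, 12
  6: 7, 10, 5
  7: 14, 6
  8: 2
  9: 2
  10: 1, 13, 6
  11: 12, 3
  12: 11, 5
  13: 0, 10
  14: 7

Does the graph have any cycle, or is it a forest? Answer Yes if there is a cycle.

No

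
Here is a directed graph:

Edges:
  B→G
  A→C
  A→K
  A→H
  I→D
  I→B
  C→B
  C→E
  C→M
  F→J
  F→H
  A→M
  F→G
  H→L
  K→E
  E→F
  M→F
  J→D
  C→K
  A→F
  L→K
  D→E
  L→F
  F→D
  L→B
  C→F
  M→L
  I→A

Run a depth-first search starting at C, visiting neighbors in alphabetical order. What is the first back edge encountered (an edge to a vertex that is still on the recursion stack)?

DFS from C (visiting neighbors in alphabetical order); mark gray on enter, black on exit:
C gray
  B gray
    G gray
    G black
  B black
  E gray
    F gray
      D gray
        D→E: E is gray → back edge
First back edge: D → E.

D->E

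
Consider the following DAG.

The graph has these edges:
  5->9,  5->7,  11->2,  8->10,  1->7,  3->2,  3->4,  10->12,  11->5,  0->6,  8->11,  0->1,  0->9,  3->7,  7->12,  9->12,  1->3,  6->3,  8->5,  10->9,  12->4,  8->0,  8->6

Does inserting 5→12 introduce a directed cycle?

No

Adding 5→12 creates a cycle iff 12 can already reach 5.
Explore from 12: no path reaches 5. The graph stays acyclic.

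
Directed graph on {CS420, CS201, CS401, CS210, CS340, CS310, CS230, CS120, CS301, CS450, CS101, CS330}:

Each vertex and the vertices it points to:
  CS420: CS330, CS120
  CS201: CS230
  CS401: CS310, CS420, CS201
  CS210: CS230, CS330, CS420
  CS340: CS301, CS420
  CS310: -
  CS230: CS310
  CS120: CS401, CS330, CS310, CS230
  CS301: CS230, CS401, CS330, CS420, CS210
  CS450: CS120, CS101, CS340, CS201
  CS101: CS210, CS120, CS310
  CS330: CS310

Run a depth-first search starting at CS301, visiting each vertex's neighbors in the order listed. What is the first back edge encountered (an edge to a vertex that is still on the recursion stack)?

CS120→CS401

DFS from CS301 (visiting each vertex's neighbors in the order listed); mark gray on enter, black on exit:
CS301 gray
  CS230 gray
    CS310 gray
    CS310 black
  CS230 black
  CS401 gray
    CS401→CS310: CS310 black — skip
    CS420 gray
      CS330 gray
        CS330→CS310: CS310 black — skip
      CS330 black
      CS120 gray
        CS120→CS401: CS401 is gray → back edge
First back edge: CS120 → CS401.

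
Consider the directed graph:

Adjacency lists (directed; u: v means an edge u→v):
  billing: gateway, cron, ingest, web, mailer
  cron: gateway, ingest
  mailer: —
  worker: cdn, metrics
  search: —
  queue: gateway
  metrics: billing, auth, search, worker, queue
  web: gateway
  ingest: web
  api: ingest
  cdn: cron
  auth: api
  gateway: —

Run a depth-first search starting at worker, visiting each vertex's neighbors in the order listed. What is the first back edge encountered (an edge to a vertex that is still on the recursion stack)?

metrics→worker

DFS from worker (visiting each vertex's neighbors in the order listed); mark gray on enter, black on exit:
worker gray
  cdn gray
    cron gray
      gateway gray
      gateway black
      ingest gray
        web gray
          web→gateway: gateway black — skip
        web black
      ingest black
    cron black
  cdn black
  metrics gray
    billing gray
      billing→gateway: gateway black — skip
      billing→cron: cron black — skip
      billing→ingest: ingest black — skip
      billing→web: web black — skip
      mailer gray
      mailer black
    billing black
    auth gray
      api gray
        api→ingest: ingest black — skip
      api black
    auth black
    search gray
    search black
    metrics→worker: worker is gray → back edge
First back edge: metrics → worker.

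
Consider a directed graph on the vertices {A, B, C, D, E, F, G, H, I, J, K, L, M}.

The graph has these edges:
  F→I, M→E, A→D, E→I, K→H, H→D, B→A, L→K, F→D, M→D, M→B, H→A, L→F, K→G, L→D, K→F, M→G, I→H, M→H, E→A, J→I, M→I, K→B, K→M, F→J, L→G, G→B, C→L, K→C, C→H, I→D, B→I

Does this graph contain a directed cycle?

Yes

DFS with white/gray/black marking, starting from K:
K gray
  M gray
    G gray
      B gray
        A gray
          D gray
          D black
        A black
        I gray
          H gray
            H→D: D black — skip
            H→A: A black — skip
          H black
          I→D: D black — skip
        I black
      B black
    G black
    M→H: H black — skip
    M→D: D black — skip
    M→B: B black — skip
    E gray
      E→I: I black — skip
      E→A: A black — skip
    E black
    M→I: I black — skip
  M black
  F gray
    J gray
      J→I: I black — skip
    J black
    F→D: D black — skip
    F→I: I black — skip
  F black
  K→B: B black — skip
  C gray
    C→H: H black — skip
    L gray
      L→G: G black — skip
      L→K: K is gray → back edge
Back edge found, so a cycle exists: K → C → L → K.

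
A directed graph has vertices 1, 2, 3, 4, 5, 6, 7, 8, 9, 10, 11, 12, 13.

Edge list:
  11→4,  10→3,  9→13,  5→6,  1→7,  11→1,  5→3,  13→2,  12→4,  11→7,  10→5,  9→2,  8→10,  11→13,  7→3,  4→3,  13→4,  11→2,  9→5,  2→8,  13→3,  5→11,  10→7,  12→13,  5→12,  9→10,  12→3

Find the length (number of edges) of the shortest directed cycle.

For each vertex v, BFS finds the shortest path from v back to v.
The shortest such closed walk is 5 → 11 → 2 → 8 → 10 → 5, length 5.

5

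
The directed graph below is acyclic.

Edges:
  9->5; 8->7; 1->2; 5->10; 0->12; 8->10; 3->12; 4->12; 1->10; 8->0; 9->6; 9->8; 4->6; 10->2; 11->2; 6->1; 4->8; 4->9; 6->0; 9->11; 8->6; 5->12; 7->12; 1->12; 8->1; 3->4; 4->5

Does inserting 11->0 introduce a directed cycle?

No

Adding 11→0 creates a cycle iff 0 can already reach 11.
Explore from 0: no path reaches 11. The graph stays acyclic.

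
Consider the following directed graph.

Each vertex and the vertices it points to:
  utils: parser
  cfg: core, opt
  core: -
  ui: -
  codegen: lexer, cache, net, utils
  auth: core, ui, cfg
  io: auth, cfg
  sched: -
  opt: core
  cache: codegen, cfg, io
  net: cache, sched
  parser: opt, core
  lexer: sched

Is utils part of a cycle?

utils lies on a cycle iff there is a path from utils back to itself.
Exploring from utils, it never reaches itself; equivalently, its strongly connected component is a singleton.

No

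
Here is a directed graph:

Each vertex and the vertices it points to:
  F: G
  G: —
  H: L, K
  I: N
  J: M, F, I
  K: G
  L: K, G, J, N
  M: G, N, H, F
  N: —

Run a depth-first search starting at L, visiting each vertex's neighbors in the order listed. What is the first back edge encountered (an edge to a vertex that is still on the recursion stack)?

H->L

DFS from L (visiting each vertex's neighbors in the order listed); mark gray on enter, black on exit:
L gray
  K gray
    G gray
    G black
  K black
  L→G: G black — skip
  J gray
    M gray
      M→G: G black — skip
      N gray
      N black
      H gray
        H→L: L is gray → back edge
First back edge: H → L.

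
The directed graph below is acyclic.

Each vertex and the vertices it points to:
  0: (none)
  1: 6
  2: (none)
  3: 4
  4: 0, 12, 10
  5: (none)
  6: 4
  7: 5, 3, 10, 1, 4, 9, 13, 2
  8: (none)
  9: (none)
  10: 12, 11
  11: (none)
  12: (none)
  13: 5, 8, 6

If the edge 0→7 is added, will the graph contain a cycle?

Yes

Adding 0→7 creates a cycle iff 7 can already reach 0.
Path from 7: 7 → 4 → 0.
So 7 → … → 0 → 7 is a cycle.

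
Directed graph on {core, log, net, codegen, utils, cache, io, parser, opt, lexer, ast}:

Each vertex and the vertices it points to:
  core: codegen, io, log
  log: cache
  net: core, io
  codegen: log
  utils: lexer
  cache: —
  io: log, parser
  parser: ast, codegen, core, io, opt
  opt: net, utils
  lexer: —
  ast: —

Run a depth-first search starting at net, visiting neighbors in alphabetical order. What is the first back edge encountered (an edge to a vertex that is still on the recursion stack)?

parser→core

DFS from net (visiting neighbors in alphabetical order); mark gray on enter, black on exit:
net gray
  core gray
    codegen gray
      log gray
        cache gray
        cache black
      log black
    codegen black
    io gray
      io→log: log black — skip
      parser gray
        ast gray
        ast black
        parser→codegen: codegen black — skip
        parser→core: core is gray → back edge
First back edge: parser → core.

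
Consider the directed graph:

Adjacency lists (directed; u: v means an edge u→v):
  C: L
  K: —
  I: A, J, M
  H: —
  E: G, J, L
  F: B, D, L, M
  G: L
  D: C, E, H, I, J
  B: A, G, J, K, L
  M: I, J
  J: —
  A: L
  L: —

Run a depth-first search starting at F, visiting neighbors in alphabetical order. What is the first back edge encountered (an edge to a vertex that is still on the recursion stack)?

M->I

DFS from F (visiting neighbors in alphabetical order); mark gray on enter, black on exit:
F gray
  B gray
    A gray
      L gray
      L black
    A black
    G gray
      G→L: L black — skip
    G black
    J gray
    J black
    K gray
    K black
    B→L: L black — skip
  B black
  D gray
    C gray
      C→L: L black — skip
    C black
    E gray
      E→G: G black — skip
      E→J: J black — skip
      E→L: L black — skip
    E black
    H gray
    H black
    I gray
      I→A: A black — skip
      I→J: J black — skip
      M gray
        M→I: I is gray → back edge
First back edge: M → I.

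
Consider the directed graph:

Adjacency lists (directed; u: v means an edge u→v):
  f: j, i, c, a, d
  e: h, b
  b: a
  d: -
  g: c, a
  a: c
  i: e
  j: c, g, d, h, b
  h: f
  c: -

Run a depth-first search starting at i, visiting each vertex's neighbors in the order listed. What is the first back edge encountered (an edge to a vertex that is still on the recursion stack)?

j->h

DFS from i (visiting each vertex's neighbors in the order listed); mark gray on enter, black on exit:
i gray
  e gray
    h gray
      f gray
        j gray
          c gray
          c black
          g gray
            g→c: c black — skip
            a gray
              a→c: c black — skip
            a black
          g black
          d gray
          d black
          j→h: h is gray → back edge
First back edge: j → h.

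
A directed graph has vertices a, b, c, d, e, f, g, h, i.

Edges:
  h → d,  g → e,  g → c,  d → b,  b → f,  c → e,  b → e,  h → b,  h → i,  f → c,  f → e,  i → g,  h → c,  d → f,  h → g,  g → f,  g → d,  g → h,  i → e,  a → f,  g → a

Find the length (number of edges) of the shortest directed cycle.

2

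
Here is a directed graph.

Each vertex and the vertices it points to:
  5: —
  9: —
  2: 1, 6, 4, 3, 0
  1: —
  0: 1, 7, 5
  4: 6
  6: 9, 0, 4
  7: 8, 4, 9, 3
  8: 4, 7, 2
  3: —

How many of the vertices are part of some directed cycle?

A vertex is on a directed cycle iff it belongs to a strongly connected component of size ≥ 2 (or has a self-loop).
The vertices on cycles are {0, 2, 4, 6, 7, 8} — 6 in total.

6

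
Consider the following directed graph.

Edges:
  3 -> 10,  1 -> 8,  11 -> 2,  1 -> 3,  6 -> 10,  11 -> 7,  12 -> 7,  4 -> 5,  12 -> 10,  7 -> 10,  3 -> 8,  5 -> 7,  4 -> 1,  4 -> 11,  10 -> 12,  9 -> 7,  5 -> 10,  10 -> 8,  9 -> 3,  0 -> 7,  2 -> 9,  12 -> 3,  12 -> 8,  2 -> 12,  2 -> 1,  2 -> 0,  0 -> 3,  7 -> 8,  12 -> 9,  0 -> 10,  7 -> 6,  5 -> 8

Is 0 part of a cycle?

0 lies on a cycle iff there is a path from 0 back to itself.
Exploring from 0, it never reaches itself; equivalently, its strongly connected component is a singleton.

No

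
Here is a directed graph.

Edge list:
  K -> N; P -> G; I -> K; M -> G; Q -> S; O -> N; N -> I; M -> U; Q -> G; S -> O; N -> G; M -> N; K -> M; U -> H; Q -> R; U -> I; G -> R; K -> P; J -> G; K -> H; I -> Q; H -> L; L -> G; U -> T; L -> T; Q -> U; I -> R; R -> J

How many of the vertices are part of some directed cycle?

A vertex is on a directed cycle iff it belongs to a strongly connected component of size ≥ 2 (or has a self-loop).
The vertices on cycles are {G, I, J, K, M, N, O, Q, R, S, U} — 11 in total.

11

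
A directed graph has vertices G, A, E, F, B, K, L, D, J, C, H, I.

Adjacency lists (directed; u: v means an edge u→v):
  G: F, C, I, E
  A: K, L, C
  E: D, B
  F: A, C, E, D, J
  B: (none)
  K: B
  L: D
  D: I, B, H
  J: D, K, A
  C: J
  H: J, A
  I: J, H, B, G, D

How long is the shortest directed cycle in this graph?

2

For each vertex v, BFS finds the shortest path from v back to v.
The shortest such closed walk is G → I → G, length 2.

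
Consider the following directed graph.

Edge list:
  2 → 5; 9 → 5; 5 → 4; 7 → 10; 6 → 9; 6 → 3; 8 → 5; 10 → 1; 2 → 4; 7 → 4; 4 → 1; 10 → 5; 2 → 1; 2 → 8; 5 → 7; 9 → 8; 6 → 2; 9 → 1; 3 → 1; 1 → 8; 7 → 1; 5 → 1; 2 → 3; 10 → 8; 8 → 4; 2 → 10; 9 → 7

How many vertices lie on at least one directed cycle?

6

A vertex is on a directed cycle iff it belongs to a strongly connected component of size ≥ 2 (or has a self-loop).
The vertices on cycles are {1, 4, 5, 7, 8, 10} — 6 in total.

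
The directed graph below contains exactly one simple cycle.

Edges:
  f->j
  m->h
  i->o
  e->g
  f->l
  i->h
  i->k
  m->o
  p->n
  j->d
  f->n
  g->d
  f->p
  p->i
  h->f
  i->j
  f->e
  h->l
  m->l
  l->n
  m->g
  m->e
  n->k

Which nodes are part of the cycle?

DFS with gray/black marking from h:
h gray
  l gray
    n gray
      k gray
      k black
    n black
  l black
  f gray
    e gray
      g gray
        d gray
        d black
      g black
    e black
    f→n: n black — skip
    j gray
      j→d: d black — skip
    j black
    f→l: l black — skip
    p gray
      i gray
        i→j: j black — skip
        o gray
        o black
        i→h: h is gray → back edge
Back edge closes the cycle h → f → p → i → h; its vertices are {f, h, i, p}.

f, h, i, p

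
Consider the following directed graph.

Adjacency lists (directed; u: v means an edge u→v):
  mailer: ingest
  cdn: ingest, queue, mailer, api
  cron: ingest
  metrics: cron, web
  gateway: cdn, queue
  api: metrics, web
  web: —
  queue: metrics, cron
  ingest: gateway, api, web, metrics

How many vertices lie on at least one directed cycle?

A vertex is on a directed cycle iff it belongs to a strongly connected component of size ≥ 2 (or has a self-loop).
The vertices on cycles are {api, cdn, cron, queue, ingest, mailer, gateway, metrics} — 8 in total.

8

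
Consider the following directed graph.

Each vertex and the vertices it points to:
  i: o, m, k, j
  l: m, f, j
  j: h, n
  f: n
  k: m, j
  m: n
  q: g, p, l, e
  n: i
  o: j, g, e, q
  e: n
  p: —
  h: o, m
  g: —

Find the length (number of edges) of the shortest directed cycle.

3

For each vertex v, BFS finds the shortest path from v back to v.
The shortest such closed walk is i → j → n → i, length 3.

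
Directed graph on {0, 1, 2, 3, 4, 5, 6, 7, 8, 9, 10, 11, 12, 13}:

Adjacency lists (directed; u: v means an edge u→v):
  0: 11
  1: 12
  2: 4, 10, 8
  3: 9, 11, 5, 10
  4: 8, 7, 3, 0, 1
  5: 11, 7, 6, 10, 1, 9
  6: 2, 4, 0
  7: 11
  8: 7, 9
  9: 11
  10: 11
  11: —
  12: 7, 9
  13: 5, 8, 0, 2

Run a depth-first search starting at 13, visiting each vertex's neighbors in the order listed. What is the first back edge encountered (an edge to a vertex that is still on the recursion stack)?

3->5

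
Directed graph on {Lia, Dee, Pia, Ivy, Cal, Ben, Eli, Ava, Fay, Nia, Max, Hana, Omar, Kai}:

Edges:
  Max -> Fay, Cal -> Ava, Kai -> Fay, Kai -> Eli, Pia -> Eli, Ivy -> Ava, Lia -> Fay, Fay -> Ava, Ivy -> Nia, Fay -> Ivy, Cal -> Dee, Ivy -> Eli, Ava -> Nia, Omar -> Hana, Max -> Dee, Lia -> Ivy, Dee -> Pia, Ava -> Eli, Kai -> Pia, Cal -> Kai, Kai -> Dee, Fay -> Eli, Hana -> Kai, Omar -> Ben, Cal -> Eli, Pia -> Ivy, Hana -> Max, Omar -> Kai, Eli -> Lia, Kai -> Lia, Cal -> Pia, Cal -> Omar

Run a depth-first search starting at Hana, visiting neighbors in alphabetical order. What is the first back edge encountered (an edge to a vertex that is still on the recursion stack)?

Ava->Eli

DFS from Hana (visiting neighbors in alphabetical order); mark gray on enter, black on exit:
Hana gray
  Kai gray
    Dee gray
      Pia gray
        Eli gray
          Lia gray
            Fay gray
              Ava gray
                Ava→Eli: Eli is gray → back edge
First back edge: Ava → Eli.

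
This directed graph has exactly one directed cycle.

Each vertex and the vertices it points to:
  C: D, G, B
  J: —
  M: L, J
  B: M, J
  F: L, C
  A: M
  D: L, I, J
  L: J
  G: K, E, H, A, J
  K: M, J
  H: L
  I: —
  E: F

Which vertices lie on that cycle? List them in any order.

DFS with gray/black marking from F:
F gray
  L gray
    J gray
    J black
  L black
  C gray
    D gray
      D→L: L black — skip
      I gray
      I black
      D→J: J black — skip
    D black
    G gray
      K gray
        M gray
          M→L: L black — skip
          M→J: J black — skip
        M black
        K→J: J black — skip
      K black
      E gray
        E→F: F is gray → back edge
Back edge closes the cycle F → C → G → E → F; its vertices are {C, E, F, G}.

C, E, F, G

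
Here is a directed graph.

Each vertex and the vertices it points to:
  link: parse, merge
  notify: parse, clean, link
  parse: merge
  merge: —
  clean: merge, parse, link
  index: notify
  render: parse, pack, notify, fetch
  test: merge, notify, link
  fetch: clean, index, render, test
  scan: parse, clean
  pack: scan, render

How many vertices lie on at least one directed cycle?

3

A vertex is on a directed cycle iff it belongs to a strongly connected component of size ≥ 2 (or has a self-loop).
The vertices on cycles are {pack, fetch, render} — 3 in total.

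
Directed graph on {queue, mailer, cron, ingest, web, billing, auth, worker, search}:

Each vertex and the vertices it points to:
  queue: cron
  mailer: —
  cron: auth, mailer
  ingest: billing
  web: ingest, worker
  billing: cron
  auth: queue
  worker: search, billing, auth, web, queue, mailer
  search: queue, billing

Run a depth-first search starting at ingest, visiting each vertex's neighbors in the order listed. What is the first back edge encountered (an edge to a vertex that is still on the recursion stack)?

queue->cron

DFS from ingest (visiting each vertex's neighbors in the order listed); mark gray on enter, black on exit:
ingest gray
  billing gray
    cron gray
      auth gray
        queue gray
          queue→cron: cron is gray → back edge
First back edge: queue → cron.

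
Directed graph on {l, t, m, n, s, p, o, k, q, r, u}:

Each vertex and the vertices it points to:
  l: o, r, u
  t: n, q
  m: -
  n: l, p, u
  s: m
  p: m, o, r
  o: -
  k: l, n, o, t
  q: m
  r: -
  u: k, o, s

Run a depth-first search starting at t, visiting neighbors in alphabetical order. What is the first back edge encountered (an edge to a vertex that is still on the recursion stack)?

DFS from t (visiting neighbors in alphabetical order); mark gray on enter, black on exit:
t gray
  n gray
    l gray
      o gray
      o black
      r gray
      r black
      u gray
        k gray
          k→l: l is gray → back edge
First back edge: k → l.

k->l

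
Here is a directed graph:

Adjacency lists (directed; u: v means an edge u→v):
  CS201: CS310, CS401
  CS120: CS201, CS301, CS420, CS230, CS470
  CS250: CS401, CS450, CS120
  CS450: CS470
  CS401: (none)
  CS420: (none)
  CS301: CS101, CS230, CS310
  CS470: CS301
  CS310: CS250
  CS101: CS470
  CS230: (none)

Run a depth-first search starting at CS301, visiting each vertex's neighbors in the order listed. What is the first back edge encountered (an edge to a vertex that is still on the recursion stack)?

CS470->CS301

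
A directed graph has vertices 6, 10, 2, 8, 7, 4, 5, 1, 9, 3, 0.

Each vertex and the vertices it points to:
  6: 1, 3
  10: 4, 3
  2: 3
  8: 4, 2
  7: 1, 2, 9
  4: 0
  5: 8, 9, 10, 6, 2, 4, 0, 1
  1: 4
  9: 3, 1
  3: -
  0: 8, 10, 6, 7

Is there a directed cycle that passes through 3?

3 lies on a cycle iff there is a path from 3 back to itself.
Exploring from 3, it never reaches itself; equivalently, its strongly connected component is a singleton.

No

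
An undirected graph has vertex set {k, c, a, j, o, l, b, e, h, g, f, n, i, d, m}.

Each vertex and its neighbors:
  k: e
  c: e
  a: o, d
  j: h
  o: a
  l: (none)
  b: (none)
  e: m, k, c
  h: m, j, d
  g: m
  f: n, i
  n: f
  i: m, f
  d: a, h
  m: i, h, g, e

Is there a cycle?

DFS, tracking each vertex's parent; an edge to a visited non-parent vertex closes a cycle.
Start from d:
visit d (parent –)
  visit a (parent d)
    visit o (parent a)
      o–a: parent, skip
    a–d: parent, skip
  visit h (parent d)
    visit m (parent h)
      visit i (parent m)
        i–m: parent, skip
        visit f (parent i)
          visit n (parent f)
            n–f: parent, skip
          f–i: parent, skip
      m–h: parent, skip
      visit g (parent m)
        g–m: parent, skip
      visit e (parent m)
        e–m: parent, skip
        visit k (parent e)
          k–e: parent, skip
        visit c (parent e)
          c–e: parent, skip
    visit j (parent h)
      j–h: parent, skip
    h–d: parent, skip
visit l (parent –)
visit b (parent –)
No non-parent visited neighbor found — the graph is a forest.

No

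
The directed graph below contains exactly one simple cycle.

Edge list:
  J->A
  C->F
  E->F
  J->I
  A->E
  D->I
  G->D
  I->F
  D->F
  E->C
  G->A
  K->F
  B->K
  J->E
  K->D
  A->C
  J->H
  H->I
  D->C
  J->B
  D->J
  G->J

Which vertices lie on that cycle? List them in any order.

B, D, J, K

DFS with gray/black marking from J:
J gray
  E gray
    C gray
      F gray
      F black
    C black
    E→F: F black — skip
  E black
  I gray
    I→F: F black — skip
  I black
  A gray
    A→C: C black — skip
    A→E: E black — skip
  A black
  B gray
    K gray
      K→F: F black — skip
      D gray
        D→J: J is gray → back edge
Back edge closes the cycle J → B → K → D → J; its vertices are {B, D, J, K}.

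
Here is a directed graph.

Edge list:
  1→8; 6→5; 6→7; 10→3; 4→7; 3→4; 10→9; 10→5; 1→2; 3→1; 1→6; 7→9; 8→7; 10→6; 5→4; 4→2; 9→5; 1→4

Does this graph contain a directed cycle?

Yes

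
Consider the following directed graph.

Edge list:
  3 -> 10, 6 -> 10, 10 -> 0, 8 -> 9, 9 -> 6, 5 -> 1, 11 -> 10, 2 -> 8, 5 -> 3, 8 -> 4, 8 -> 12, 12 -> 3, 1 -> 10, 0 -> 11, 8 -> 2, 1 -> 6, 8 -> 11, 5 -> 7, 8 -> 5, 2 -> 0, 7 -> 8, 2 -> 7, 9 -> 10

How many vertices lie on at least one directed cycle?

A vertex is on a directed cycle iff it belongs to a strongly connected component of size ≥ 2 (or has a self-loop).
The vertices on cycles are {0, 2, 5, 7, 8, 10, 11} — 7 in total.

7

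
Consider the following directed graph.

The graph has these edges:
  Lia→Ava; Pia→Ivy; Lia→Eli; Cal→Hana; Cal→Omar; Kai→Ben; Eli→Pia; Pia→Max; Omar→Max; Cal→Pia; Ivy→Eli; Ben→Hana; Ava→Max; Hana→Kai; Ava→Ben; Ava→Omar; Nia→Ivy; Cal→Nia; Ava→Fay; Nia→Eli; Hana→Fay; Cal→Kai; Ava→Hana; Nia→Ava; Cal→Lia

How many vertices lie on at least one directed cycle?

6

A vertex is on a directed cycle iff it belongs to a strongly connected component of size ≥ 2 (or has a self-loop).
The vertices on cycles are {Ben, Eli, Ivy, Kai, Pia, Hana} — 6 in total.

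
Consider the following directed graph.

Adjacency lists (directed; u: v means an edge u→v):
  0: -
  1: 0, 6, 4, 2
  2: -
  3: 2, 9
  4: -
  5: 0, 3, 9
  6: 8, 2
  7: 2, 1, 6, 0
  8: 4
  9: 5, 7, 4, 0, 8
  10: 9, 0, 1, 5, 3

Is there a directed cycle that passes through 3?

Yes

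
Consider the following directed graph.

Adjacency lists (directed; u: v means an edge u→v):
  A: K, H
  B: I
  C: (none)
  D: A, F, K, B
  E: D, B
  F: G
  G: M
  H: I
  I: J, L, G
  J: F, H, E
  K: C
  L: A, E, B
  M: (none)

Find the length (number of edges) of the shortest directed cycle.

3

For each vertex v, BFS finds the shortest path from v back to v.
The shortest such closed walk is J → H → I → J, length 3.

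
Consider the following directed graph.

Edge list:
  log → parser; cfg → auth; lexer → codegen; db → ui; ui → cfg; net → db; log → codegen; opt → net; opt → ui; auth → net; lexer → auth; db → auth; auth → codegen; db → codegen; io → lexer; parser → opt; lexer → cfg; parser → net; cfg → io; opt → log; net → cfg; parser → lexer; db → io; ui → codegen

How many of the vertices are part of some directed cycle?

A vertex is on a directed cycle iff it belongs to a strongly connected component of size ≥ 2 (or has a self-loop).
The vertices on cycles are {db, io, ui, cfg, log, net, opt, auth, lexer, parser} — 10 in total.

10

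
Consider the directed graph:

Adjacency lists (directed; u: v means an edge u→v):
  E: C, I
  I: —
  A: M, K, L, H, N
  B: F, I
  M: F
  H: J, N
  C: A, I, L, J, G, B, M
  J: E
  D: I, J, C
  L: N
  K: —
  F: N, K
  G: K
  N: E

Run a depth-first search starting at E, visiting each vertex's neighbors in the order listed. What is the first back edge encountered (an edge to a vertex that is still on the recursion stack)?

N->E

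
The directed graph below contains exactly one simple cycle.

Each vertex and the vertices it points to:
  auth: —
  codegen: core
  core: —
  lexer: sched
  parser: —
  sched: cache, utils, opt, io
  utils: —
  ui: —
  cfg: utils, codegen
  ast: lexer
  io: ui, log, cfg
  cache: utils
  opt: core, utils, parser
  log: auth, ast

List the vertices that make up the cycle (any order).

DFS with gray/black marking from sched:
sched gray
  cache gray
    utils gray
    utils black
  cache black
  sched→utils: utils black — skip
  opt gray
    core gray
    core black
    opt→utils: utils black — skip
    parser gray
    parser black
  opt black
  io gray
    ui gray
    ui black
    log gray
      auth gray
      auth black
      ast gray
        lexer gray
          lexer→sched: sched is gray → back edge
Back edge closes the cycle sched → io → log → ast → lexer → sched; its vertices are {io, ast, log, lexer, sched}.

io, ast, log, lexer, sched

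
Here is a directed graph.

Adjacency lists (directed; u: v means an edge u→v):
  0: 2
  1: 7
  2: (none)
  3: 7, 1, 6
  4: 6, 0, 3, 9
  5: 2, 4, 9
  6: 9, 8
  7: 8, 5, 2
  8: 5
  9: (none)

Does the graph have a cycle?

DFS with white/gray/black marking, starting from 6:
6 gray
  9 gray
  9 black
  8 gray
    5 gray
      2 gray
      2 black
      4 gray
        4→6: 6 is gray → back edge
Back edge found, so a cycle exists: 6 → 8 → 5 → 4 → 6.

Yes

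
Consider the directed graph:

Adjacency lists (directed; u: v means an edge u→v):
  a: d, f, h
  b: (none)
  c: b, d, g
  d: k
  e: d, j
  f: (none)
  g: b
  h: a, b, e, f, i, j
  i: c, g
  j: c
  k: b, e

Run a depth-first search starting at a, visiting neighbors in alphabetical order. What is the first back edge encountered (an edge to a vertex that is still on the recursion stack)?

e→d

DFS from a (visiting neighbors in alphabetical order); mark gray on enter, black on exit:
a gray
  d gray
    k gray
      b gray
      b black
      e gray
        e→d: d is gray → back edge
First back edge: e → d.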